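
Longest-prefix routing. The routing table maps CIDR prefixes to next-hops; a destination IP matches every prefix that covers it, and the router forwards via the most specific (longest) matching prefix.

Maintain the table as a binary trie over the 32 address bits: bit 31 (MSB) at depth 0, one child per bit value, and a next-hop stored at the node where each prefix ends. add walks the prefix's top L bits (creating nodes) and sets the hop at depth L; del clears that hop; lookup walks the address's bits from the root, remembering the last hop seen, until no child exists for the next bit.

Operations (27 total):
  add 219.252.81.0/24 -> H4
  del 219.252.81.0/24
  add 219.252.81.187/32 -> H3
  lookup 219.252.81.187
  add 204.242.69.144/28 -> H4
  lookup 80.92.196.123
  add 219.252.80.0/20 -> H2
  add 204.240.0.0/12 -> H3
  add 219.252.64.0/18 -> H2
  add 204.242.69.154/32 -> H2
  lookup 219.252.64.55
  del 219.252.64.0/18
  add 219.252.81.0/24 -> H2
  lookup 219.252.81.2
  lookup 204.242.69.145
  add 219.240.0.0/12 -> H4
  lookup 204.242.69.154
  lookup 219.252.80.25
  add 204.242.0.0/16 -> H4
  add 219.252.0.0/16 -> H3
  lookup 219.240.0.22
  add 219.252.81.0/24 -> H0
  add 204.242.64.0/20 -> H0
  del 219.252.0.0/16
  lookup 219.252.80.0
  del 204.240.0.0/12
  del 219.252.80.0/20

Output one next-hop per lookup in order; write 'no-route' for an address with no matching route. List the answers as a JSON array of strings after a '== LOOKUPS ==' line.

Trace:
  + 219.252.81.0/24 (H4) depth=24
  del 219.252.81.0/24 (clear depth 24)
  + 219.252.81.187/32 (H3) depth=32
  Q 219.252.81.187: descend 11011011111111000101000110111011 ; hops seen [H3] ; pick H3
  + 204.242.69.144/28 (H4) depth=28
  Q 80.92.196.123: descend ε ; hops seen [∅] ; pick no-route
  + 219.252.80.0/20 (H2) depth=20
  + 204.240.0.0/12 (H3) depth=12
  + 219.252.64.0/18 (H2) depth=18
  + 204.242.69.154/32 (H2) depth=32
  Q 219.252.64.55: descend 1101101111111100010 ; hops seen [H2] ; pick H2
  del 219.252.64.0/18 (clear depth 18)
  + 219.252.81.0/24 (H2) depth=24
  Q 219.252.81.2: descend 110110111111110001010001 ; hops seen [H2,H2] ; pick H2
  Q 204.242.69.145: descend 1100110011110010010001011001 ; hops seen [H3,H4] ; pick H4
  + 219.240.0.0/12 (H4) depth=12
  Q 204.242.69.154: descend 11001100111100100100010110011010 ; hops seen [H3,H4,H2] ; pick H2
  Q 219.252.80.25: descend 11011011111111000101000 ; hops seen [H4,H2] ; pick H2
  + 204.242.0.0/16 (H4) depth=16
  + 219.252.0.0/16 (H3) depth=16
  Q 219.240.0.22: descend 110110111111 ; hops seen [H4] ; pick H4
  + 219.252.81.0/24 (H0) depth=24
  + 204.242.64.0/20 (H0) depth=20
  del 219.252.0.0/16 (clear depth 16)
  Q 219.252.80.0: descend 11011011111111000101000 ; hops seen [H4,H2] ; pick H2
  del 204.240.0.0/12 (clear depth 12)
  del 219.252.80.0/20 (clear depth 20)

== LOOKUPS ==
["H3","no-route","H2","H2","H4","H2","H2","H4","H2"]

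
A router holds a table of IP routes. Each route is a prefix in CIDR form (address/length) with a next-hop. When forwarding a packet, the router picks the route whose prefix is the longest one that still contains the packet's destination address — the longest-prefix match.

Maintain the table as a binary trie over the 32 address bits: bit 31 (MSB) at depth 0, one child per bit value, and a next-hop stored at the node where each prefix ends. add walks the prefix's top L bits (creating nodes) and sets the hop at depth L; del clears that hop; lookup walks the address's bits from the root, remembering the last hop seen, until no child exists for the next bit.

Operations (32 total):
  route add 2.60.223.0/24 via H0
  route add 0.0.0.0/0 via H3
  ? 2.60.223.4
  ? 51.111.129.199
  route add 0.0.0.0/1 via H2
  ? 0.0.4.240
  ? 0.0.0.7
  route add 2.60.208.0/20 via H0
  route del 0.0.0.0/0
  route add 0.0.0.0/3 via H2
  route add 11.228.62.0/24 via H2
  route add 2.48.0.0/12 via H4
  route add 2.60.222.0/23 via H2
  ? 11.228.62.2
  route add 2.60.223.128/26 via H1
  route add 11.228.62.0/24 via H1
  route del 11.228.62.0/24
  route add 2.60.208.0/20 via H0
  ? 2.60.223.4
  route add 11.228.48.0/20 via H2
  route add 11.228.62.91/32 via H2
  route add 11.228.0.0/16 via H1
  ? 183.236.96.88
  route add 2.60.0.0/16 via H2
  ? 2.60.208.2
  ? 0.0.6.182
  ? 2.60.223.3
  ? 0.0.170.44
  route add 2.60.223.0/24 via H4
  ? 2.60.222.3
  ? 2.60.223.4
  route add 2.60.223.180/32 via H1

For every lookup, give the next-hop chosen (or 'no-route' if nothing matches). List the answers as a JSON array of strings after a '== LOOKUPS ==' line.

Apply in order:
  add 2.60.223.0/24 -> H0 at depth 24
  add 0.0.0.0/0 -> H3 at depth 0
  Q 2.60.223.4: descend 000000100011110011011111 ; hops seen [H3,H0] ; pick H0
  Q 51.111.129.199: descend 00 ; hops seen [H3] ; pick H3
  add 0.0.0.0/1 -> H2 at depth 1
  Q 0.0.4.240: descend 000000 ; hops seen [H3,H2] ; pick H2
  Q 0.0.0.7: descend 000000 ; hops seen [H3,H2] ; pick H2
  add 2.60.208.0/20 -> H0 at depth 20
  del 0.0.0.0/0 (clear depth 0)
  add 0.0.0.0/3 -> H2 at depth 3
  add 11.228.62.0/24 -> H2 at depth 24
  add 2.48.0.0/12 -> H4 at depth 12
  add 2.60.222.0/23 -> H2 at depth 23
  Q 11.228.62.2: descend 000010111110010000111110 ; hops seen [H2,H2,H2] ; pick H2
  add 2.60.223.128/26 -> H1 at depth 26
  add 11.228.62.0/24 -> H1 at depth 24
  del 11.228.62.0/24 (clear depth 24)
  add 2.60.208.0/20 -> H0 at depth 20
  Q 2.60.223.4: descend 000000100011110011011111 ; hops seen [H2,H2,H4,H0,H2,H0] ; pick H0
  add 11.228.48.0/20 -> H2 at depth 20
  add 11.228.62.91/32 -> H2 at depth 32
  add 11.228.0.0/16 -> H1 at depth 16
  Q 183.236.96.88: descend ε ; hops seen [∅] ; pick no-route
  add 2.60.0.0/16 -> H2 at depth 16
  Q 2.60.208.2: descend 00000010001111001101 ; hops seen [H2,H2,H4,H2,H0] ; pick H0
  Q 0.0.6.182: descend 000000 ; hops seen [H2,H2] ; pick H2
  Q 2.60.223.3: descend 000000100011110011011111 ; hops seen [H2,H2,H4,H2,H0,H2,H0] ; pick H0
  Q 0.0.170.44: descend 000000 ; hops seen [H2,H2] ; pick H2
  add 2.60.223.0/24 -> H4 at depth 24
  Q 2.60.222.3: descend 00000010001111001101111 ; hops seen [H2,H2,H4,H2,H0,H2] ; pick H2
  Q 2.60.223.4: descend 000000100011110011011111 ; hops seen [H2,H2,H4,H2,H0,H2,H4] ; pick H4
  add 2.60.223.180/32 -> H1 at depth 32

== LOOKUPS ==
["H0","H3","H2","H2","H2","H0","no-route","H0","H2","H0","H2","H2","H4"]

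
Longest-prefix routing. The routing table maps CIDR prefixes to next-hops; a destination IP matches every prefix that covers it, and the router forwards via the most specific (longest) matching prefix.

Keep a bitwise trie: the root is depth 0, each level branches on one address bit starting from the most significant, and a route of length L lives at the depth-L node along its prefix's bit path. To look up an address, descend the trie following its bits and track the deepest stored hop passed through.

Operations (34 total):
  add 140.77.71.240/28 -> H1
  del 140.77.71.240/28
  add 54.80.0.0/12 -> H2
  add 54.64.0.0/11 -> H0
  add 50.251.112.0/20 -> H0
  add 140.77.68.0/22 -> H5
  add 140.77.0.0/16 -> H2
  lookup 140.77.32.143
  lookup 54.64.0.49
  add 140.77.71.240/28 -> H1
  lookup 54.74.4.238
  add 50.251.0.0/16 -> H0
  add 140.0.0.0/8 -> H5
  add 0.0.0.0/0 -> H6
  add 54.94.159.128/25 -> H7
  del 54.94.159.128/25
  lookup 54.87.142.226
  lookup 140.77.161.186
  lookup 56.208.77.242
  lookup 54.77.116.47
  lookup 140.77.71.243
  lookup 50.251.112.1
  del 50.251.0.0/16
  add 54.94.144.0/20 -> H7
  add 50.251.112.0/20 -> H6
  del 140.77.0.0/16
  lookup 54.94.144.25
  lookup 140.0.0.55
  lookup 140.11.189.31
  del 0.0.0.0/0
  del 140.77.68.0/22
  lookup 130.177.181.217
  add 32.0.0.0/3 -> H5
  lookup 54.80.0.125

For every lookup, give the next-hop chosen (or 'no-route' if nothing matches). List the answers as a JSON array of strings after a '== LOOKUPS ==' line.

Process each operation:
  + 140.77.71.240/28 (H1) depth=28
  - 140.77.71.240/28 clear@28
  + 54.80.0.0/12 (H2) depth=12
  + 54.64.0.0/11 (H0) depth=11
  + 50.251.112.0/20 (H0) depth=20
  + 140.77.68.0/22 (H5) depth=22
  + 140.77.0.0/16 (H2) depth=16
  Q 140.77.32.143: descend 10001100010011010 ; hops seen [H2] ; pick H2
  Q 54.64.0.49: descend 00110110010 ; hops seen [H0] ; pick H0
  + 140.77.71.240/28 (H1) depth=28
  Q 54.74.4.238: descend 00110110010 ; hops seen [H0] ; pick H0
  + 50.251.0.0/16 (H0) depth=16
  + 140.0.0.0/8 (H5) depth=8
  + 0.0.0.0/0 (H6) depth=0
  + 54.94.159.128/25 (H7) depth=25
  - 54.94.159.128/25 clear@25
  Q 54.87.142.226: descend 001101100101 ; hops seen [H6,H0,H2] ; pick H2
  Q 140.77.161.186: descend 1000110001001101 ; hops seen [H6,H5,H2] ; pick H2
  Q 56.208.77.242: descend 0011 ; hops seen [H6] ; pick H6
  Q 54.77.116.47: descend 00110110010 ; hops seen [H6,H0] ; pick H0
  Q 140.77.71.243: descend 1000110001001101010001111111 ; hops seen [H6,H5,H2,H5,H1] ; pick H1
  Q 50.251.112.1: descend 00110010111110110111 ; hops seen [H6,H0,H0] ; pick H0
  - 50.251.0.0/16 clear@16
  + 54.94.144.0/20 (H7) depth=20
  + 50.251.112.0/20 (H6) depth=20
  - 140.77.0.0/16 clear@16
  Q 54.94.144.25: descend 00110110010111101001 ; hops seen [H6,H0,H2,H7] ; pick H7
  Q 140.0.0.55: descend 100011000 ; hops seen [H6,H5] ; pick H5
  Q 140.11.189.31: descend 100011000 ; hops seen [H6,H5] ; pick H5
  - 0.0.0.0/0 clear@0
  - 140.77.68.0/22 clear@22
  Q 130.177.181.217: descend 1000 ; hops seen [∅] ; pick no-route
  + 32.0.0.0/3 (H5) depth=3
  Q 54.80.0.125: descend 001101100101 ; hops seen [H5,H0,H2] ; pick H2

== LOOKUPS ==
["H2","H0","H0","H2","H2","H6","H0","H1","H0","H7","H5","H5","no-route","H2"]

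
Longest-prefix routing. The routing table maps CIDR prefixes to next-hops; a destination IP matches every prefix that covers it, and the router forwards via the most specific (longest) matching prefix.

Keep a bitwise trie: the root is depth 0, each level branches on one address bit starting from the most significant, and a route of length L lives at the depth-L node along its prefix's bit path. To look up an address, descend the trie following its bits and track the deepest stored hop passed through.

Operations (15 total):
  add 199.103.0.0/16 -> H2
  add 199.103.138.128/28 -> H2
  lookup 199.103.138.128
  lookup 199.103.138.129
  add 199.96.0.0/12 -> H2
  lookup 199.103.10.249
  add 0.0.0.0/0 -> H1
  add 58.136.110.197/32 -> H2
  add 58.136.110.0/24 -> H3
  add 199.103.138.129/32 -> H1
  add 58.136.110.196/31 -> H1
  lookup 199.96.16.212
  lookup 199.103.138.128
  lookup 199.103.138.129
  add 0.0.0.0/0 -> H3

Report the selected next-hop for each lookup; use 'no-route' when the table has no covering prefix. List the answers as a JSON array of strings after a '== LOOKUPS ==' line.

Apply in order:
  + 199.103.0.0/16 (H2) depth=16
  + 199.103.138.128/28 (H2) depth=28
  lookup 199.103.138.128: bits 1100011101100111100010101000 walk d0:-→d1:-→d2:-→d3:-→d4:-→d5:-→d6:-→d7:-→d8:-→d9:-→d10:-→d11:-→d12:-→d13:-→d14:-→d15:-→d16:H2→d17:-→d18:-→d19:-→d20:-→d21:-→d22:-→d23:-→d24:-→d25:-→d26:-→d27:-→d28:H2 -> H2
  lookup 199.103.138.129: bits 1100011101100111100010101000 walk d0:-→d1:-→d2:-→d3:-→d4:-→d5:-→d6:-→d7:-→d8:-→d9:-→d10:-→d11:-→d12:-→d13:-→d14:-→d15:-→d16:H2→d17:-→d18:-→d19:-→d20:-→d21:-→d22:-→d23:-→d24:-→d25:-→d26:-→d27:-→d28:H2 -> H2
  + 199.96.0.0/12 (H2) depth=12
  lookup 199.103.10.249: bits 1100011101100111 walk d0:-→d1:-→d2:-→d3:-→d4:-→d5:-→d6:-→d7:-→d8:-→d9:-→d10:-→d11:-→d12:H2→d13:-→d14:-→d15:-→d16:H2 -> H2
  + 0.0.0.0/0 (H1) depth=0
  + 58.136.110.197/32 (H2) depth=32
  + 58.136.110.0/24 (H3) depth=24
  + 199.103.138.129/32 (H1) depth=32
  + 58.136.110.196/31 (H1) depth=31
  lookup 199.96.16.212: bits 1100011101100 walk d0:H1→d1:-→d2:-→d3:-→d4:-→d5:-→d6:-→d7:-→d8:-→d9:-→d10:-→d11:-→d12:H2→d13:- -> H2
  lookup 199.103.138.128: bits 1100011101100111100010101000000 walk d0:H1→d1:-→d2:-→d3:-→d4:-→d5:-→d6:-→d7:-→d8:-→d9:-→d10:-→d11:-→d12:H2→d13:-→d14:-→d15:-→d16:H2→d17:-→d18:-→d19:-→d20:-→d21:-→d22:-→d23:-→d24:-→d25:-→d26:-→d27:-→d28:H2→d29:-→d30:-→d31:- -> H2
  lookup 199.103.138.129: bits 11000111011001111000101010000001 walk d0:H1→d1:-→d2:-→d3:-→d4:-→d5:-→d6:-→d7:-→d8:-→d9:-→d10:-→d11:-→d12:H2→d13:-→d14:-→d15:-→d16:H2→d17:-→d18:-→d19:-→d20:-→d21:-→d22:-→d23:-→d24:-→d25:-→d26:-→d27:-→d28:H2→d29:-→d30:-→d31:-→d32:H1 -> H1
  + 0.0.0.0/0 (H3) depth=0

== LOOKUPS ==
["H2","H2","H2","H2","H2","H1"]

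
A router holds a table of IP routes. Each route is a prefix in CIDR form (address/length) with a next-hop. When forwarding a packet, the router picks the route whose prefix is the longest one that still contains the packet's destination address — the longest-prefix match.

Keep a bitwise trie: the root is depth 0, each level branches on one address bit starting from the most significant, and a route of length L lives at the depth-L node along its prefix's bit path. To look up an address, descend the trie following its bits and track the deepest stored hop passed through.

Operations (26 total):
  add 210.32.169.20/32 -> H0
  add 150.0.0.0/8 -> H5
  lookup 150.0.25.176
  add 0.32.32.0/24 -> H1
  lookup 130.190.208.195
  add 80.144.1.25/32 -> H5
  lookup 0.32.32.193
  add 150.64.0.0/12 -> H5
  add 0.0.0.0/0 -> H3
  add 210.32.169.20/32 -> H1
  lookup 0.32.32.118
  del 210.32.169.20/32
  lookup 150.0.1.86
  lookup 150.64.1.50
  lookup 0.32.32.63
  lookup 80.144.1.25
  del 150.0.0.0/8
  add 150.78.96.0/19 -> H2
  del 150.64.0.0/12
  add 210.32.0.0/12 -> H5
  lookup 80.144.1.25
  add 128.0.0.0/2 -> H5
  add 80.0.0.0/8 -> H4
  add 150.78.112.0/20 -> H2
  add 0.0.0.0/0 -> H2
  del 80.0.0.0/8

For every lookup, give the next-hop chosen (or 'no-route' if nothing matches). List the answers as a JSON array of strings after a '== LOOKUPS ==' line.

Apply in order:
  add 210.32.169.20/32 -> H0 at depth 32
  add 150.0.0.0/8 -> H5 at depth 8
  lookup 150.0.25.176: bits 10010110 walk d0:-→d1:-→d2:-→d3:-→d4:-→d5:-→d6:-→d7:-→d8:H5 -> H5
  add 0.32.32.0/24 -> H1 at depth 24
  lookup 130.190.208.195: bits 100 walk d0:-→d1:-→d2:-→d3:- -> no-route
  add 80.144.1.25/32 -> H5 at depth 32
  lookup 0.32.32.193: bits 000000000010000000100000 walk d0:-→d1:-→d2:-→d3:-→d4:-→d5:-→d6:-→d7:-→d8:-→d9:-→d10:-→d11:-→d12:-→d13:-→d14:-→d15:-→d16:-→d17:-→d18:-→d19:-→d20:-→d21:-→d22:-→d23:-→d24:H1 -> H1
  add 150.64.0.0/12 -> H5 at depth 12
  add 0.0.0.0/0 -> H3 at depth 0
  add 210.32.169.20/32 -> H1 at depth 32
  lookup 0.32.32.118: bits 000000000010000000100000 walk d0:H3→d1:-→d2:-→d3:-→d4:-→d5:-→d6:-→d7:-→d8:-→d9:-→d10:-→d11:-→d12:-→d13:-→d14:-→d15:-→d16:-→d17:-→d18:-→d19:-→d20:-→d21:-→d22:-→d23:-→d24:H1 -> H1
  - 210.32.169.20/32 clear@32
  lookup 150.0.1.86: bits 100101100 walk d0:H3→d1:-→d2:-→d3:-→d4:-→d5:-→d6:-→d7:-→d8:H5→d9:- -> H5
  lookup 150.64.1.50: bits 100101100100 walk d0:H3→d1:-→d2:-→d3:-→d4:-→d5:-→d6:-→d7:-→d8:H5→d9:-→d10:-→d11:-→d12:H5 -> H5
  lookup 0.32.32.63: bits 000000000010000000100000 walk d0:H3→d1:-→d2:-→d3:-→d4:-→d5:-→d6:-→d7:-→d8:-→d9:-→d10:-→d11:-→d12:-→d13:-→d14:-→d15:-→d16:-→d17:-→d18:-→d19:-→d20:-→d21:-→d22:-→d23:-→d24:H1 -> H1
  lookup 80.144.1.25: bits 01010000100100000000000100011001 walk d0:H3→d1:-→d2:-→d3:-→d4:-→d5:-→d6:-→d7:-→d8:-→d9:-→d10:-→d11:-→d12:-→d13:-→d14:-→d15:-→d16:-→d17:-→d18:-→d19:-→d20:-→d21:-→d22:-→d23:-→d24:-→d25:-→d26:-→d27:-→d28:-→d29:-→d30:-→d31:-→d32:H5 -> H5
  - 150.0.0.0/8 clear@8
  add 150.78.96.0/19 -> H2 at depth 19
  - 150.64.0.0/12 clear@12
  add 210.32.0.0/12 -> H5 at depth 12
  lookup 80.144.1.25: bits 01010000100100000000000100011001 walk d0:H3→d1:-→d2:-→d3:-→d4:-→d5:-→d6:-→d7:-→d8:-→d9:-→d10:-→d11:-→d12:-→d13:-→d14:-→d15:-→d16:-→d17:-→d18:-→d19:-→d20:-→d21:-→d22:-→d23:-→d24:-→d25:-→d26:-→d27:-→d28:-→d29:-→d30:-→d31:-→d32:H5 -> H5
  add 128.0.0.0/2 -> H5 at depth 2
  add 80.0.0.0/8 -> H4 at depth 8
  add 150.78.112.0/20 -> H2 at depth 20
  add 0.0.0.0/0 -> H2 at depth 0
  - 80.0.0.0/8 clear@8

== LOOKUPS ==
["H5","no-route","H1","H1","H5","H5","H1","H5","H5"]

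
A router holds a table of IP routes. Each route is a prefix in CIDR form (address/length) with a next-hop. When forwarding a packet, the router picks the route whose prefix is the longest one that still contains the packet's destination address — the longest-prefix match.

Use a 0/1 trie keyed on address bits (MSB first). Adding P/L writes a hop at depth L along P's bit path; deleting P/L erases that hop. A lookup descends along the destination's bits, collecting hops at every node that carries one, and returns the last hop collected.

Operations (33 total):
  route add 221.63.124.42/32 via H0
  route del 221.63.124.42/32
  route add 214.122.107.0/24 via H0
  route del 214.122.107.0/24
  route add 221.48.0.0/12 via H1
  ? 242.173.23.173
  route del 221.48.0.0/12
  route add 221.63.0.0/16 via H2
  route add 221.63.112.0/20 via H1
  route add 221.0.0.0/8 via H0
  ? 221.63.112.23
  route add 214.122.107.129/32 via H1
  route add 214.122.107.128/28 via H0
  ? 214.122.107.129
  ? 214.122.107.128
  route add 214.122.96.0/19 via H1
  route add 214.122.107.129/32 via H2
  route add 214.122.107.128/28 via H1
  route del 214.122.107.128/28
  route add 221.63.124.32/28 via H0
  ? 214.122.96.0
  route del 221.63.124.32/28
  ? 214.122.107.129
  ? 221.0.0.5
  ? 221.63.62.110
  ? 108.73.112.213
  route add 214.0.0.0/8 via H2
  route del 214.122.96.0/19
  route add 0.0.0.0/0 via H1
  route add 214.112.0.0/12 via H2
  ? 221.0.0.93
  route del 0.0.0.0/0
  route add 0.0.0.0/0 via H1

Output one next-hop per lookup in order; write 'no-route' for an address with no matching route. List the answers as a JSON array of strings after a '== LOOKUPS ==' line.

Trace:
  add 221.63.124.42/32 -> H0 at depth 32
  - 221.63.124.42/32 clear@32
  add 214.122.107.0/24 -> H0 at depth 24
  - 214.122.107.0/24 clear@24
  add 221.48.0.0/12 -> H1 at depth 12
  ? 242.173.23.173  path d0:-→d1:-→d2:-  best=no-route
  - 221.48.0.0/12 clear@12
  add 221.63.0.0/16 -> H2 at depth 16
  add 221.63.112.0/20 -> H1 at depth 20
  add 221.0.0.0/8 -> H0 at depth 8
  ? 221.63.112.23  path d0:-→d1:-→d2:-→d3:-→d4:-→d5:-→d6:-→d7:-→d8:H0→d9:-→d10:-→d11:-→d12:-→d13:-→d14:-→d15:-→d16:H2→d17:-→d18:-→d19:-→d20:H1  best=H1
  add 214.122.107.129/32 -> H1 at depth 32
  add 214.122.107.128/28 -> H0 at depth 28
  ? 214.122.107.129  path d0:-→d1:-→d2:-→d3:-→d4:-→d5:-→d6:-→d7:-→d8:-→d9:-→d10:-→d11:-→d12:-→d13:-→d14:-→d15:-→d16:-→d17:-→d18:-→d19:-→d20:-→d21:-→d22:-→d23:-→d24:-→d25:-→d26:-→d27:-→d28:H0→d29:-→d30:-→d31:-→d32:H1  best=H1
  ? 214.122.107.128  path d0:-→d1:-→d2:-→d3:-→d4:-→d5:-→d6:-→d7:-→d8:-→d9:-→d10:-→d11:-→d12:-→d13:-→d14:-→d15:-→d16:-→d17:-→d18:-→d19:-→d20:-→d21:-→d22:-→d23:-→d24:-→d25:-→d26:-→d27:-→d28:H0→d29:-→d30:-→d31:-  best=H0
  add 214.122.96.0/19 -> H1 at depth 19
  add 214.122.107.129/32 -> H2 at depth 32
  add 214.122.107.128/28 -> H1 at depth 28
  - 214.122.107.128/28 clear@28
  add 221.63.124.32/28 -> H0 at depth 28
  ? 214.122.96.0  path d0:-→d1:-→d2:-→d3:-→d4:-→d5:-→d6:-→d7:-→d8:-→d9:-→d10:-→d11:-→d12:-→d13:-→d14:-→d15:-→d16:-→d17:-→d18:-→d19:H1→d20:-  best=H1
  - 221.63.124.32/28 clear@28
  ? 214.122.107.129  path d0:-→d1:-→d2:-→d3:-→d4:-→d5:-→d6:-→d7:-→d8:-→d9:-→d10:-→d11:-→d12:-→d13:-→d14:-→d15:-→d16:-→d17:-→d18:-→d19:H1→d20:-→d21:-→d22:-→d23:-→d24:-→d25:-→d26:-→d27:-→d28:-→d29:-→d30:-→d31:-→d32:H2  best=H2
  ? 221.0.0.5  path d0:-→d1:-→d2:-→d3:-→d4:-→d5:-→d6:-→d7:-→d8:H0→d9:-→d10:-  best=H0
  ? 221.63.62.110  path d0:-→d1:-→d2:-→d3:-→d4:-→d5:-→d6:-→d7:-→d8:H0→d9:-→d10:-→d11:-→d12:-→d13:-→d14:-→d15:-→d16:H2→d17:-  best=H2
  ? 108.73.112.213  path d0:-  best=no-route
  add 214.0.0.0/8 -> H2 at depth 8
  - 214.122.96.0/19 clear@19
  add 0.0.0.0/0 -> H1 at depth 0
  add 214.112.0.0/12 -> H2 at depth 12
  ? 221.0.0.93  path d0:H1→d1:-→d2:-→d3:-→d4:-→d5:-→d6:-→d7:-→d8:H0→d9:-→d10:-  best=H0
  - 0.0.0.0/0 clear@0
  add 0.0.0.0/0 -> H1 at depth 0

== LOOKUPS ==
["no-route","H1","H1","H0","H1","H2","H0","H2","no-route","H0"]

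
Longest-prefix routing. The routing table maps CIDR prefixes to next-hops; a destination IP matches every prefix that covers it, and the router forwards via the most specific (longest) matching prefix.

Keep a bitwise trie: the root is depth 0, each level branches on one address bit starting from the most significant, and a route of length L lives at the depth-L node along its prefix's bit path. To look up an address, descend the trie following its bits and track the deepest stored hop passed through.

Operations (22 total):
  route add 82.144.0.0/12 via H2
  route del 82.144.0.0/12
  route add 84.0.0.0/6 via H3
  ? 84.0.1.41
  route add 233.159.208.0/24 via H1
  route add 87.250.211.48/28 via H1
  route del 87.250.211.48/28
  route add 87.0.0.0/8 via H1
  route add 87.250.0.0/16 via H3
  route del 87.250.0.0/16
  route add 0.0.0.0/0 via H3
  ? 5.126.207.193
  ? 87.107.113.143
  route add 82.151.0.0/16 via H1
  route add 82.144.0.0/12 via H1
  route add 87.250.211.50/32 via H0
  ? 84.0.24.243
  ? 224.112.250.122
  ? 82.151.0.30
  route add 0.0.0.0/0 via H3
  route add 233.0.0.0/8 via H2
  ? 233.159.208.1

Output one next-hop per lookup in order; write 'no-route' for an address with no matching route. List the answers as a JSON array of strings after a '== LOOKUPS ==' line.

Apply in order:
  add 82.144.0.0/12 -> H2 at depth 12
  del 82.144.0.0/12 (clear depth 12)
  add 84.0.0.0/6 -> H3 at depth 6
  Q 84.0.1.41: descend 010101 ; hops seen [H3] ; pick H3
  add 233.159.208.0/24 -> H1 at depth 24
  add 87.250.211.48/28 -> H1 at depth 28
  del 87.250.211.48/28 (clear depth 28)
  add 87.0.0.0/8 -> H1 at depth 8
  add 87.250.0.0/16 -> H3 at depth 16
  del 87.250.0.0/16 (clear depth 16)
  add 0.0.0.0/0 -> H3 at depth 0
  Q 5.126.207.193: descend 0 ; hops seen [H3] ; pick H3
  Q 87.107.113.143: descend 01010111 ; hops seen [H3,H3,H1] ; pick H1
  add 82.151.0.0/16 -> H1 at depth 16
  add 82.144.0.0/12 -> H1 at depth 12
  add 87.250.211.50/32 -> H0 at depth 32
  Q 84.0.24.243: descend 010101 ; hops seen [H3,H3] ; pick H3
  Q 224.112.250.122: descend 1110 ; hops seen [H3] ; pick H3
  Q 82.151.0.30: descend 0101001010010111 ; hops seen [H3,H1,H1] ; pick H1
  add 0.0.0.0/0 -> H3 at depth 0
  add 233.0.0.0/8 -> H2 at depth 8
  Q 233.159.208.1: descend 111010011001111111010000 ; hops seen [H3,H2,H1] ; pick H1

== LOOKUPS ==
["H3","H3","H1","H3","H3","H1","H1"]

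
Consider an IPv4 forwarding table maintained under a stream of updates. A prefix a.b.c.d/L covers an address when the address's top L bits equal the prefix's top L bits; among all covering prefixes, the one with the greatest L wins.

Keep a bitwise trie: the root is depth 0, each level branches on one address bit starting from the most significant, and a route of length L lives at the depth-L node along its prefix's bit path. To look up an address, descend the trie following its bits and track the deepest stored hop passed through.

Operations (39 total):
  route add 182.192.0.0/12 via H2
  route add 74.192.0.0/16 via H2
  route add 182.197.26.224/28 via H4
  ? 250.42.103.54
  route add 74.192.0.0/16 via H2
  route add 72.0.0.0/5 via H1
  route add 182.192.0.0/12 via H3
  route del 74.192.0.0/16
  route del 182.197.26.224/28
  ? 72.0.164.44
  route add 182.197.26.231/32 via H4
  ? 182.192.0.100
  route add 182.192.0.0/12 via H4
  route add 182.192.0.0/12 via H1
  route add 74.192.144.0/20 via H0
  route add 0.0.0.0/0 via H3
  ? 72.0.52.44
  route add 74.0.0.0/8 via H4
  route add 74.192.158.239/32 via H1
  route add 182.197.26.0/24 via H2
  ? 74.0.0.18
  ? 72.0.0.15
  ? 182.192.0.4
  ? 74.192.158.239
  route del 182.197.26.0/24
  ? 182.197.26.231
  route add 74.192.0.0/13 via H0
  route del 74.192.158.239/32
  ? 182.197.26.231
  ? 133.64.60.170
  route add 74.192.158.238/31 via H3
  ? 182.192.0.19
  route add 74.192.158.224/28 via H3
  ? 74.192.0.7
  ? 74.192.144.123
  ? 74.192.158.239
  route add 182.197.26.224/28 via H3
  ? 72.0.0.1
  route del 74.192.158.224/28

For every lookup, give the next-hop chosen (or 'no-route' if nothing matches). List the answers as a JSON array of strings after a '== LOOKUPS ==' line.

Trace:
  + 182.192.0.0/12 (H2) depth=12
  + 74.192.0.0/16 (H2) depth=16
  + 182.197.26.224/28 (H4) depth=28
  Q 250.42.103.54: descend 1 ; hops seen [∅] ; pick no-route
  + 74.192.0.0/16 (H2) depth=16
  + 72.0.0.0/5 (H1) depth=5
  + 182.192.0.0/12 (H3) depth=12
  - 74.192.0.0/16 clear@16
  - 182.197.26.224/28 clear@28
  Q 72.0.164.44: descend 010010 ; hops seen [H1] ; pick H1
  + 182.197.26.231/32 (H4) depth=32
  Q 182.192.0.100: descend 1011011011000 ; hops seen [H3] ; pick H3
  + 182.192.0.0/12 (H4) depth=12
  + 182.192.0.0/12 (H1) depth=12
  + 74.192.144.0/20 (H0) depth=20
  + 0.0.0.0/0 (H3) depth=0
  Q 72.0.52.44: descend 010010 ; hops seen [H3,H1] ; pick H1
  + 74.0.0.0/8 (H4) depth=8
  + 74.192.158.239/32 (H1) depth=32
  + 182.197.26.0/24 (H2) depth=24
  Q 74.0.0.18: descend 01001010 ; hops seen [H3,H1,H4] ; pick H4
  Q 72.0.0.15: descend 010010 ; hops seen [H3,H1] ; pick H1
  Q 182.192.0.4: descend 1011011011000 ; hops seen [H3,H1] ; pick H1
  Q 74.192.158.239: descend 01001010110000001001111011101111 ; hops seen [H3,H1,H4,H0,H1] ; pick H1
  - 182.197.26.0/24 clear@24
  Q 182.197.26.231: descend 10110110110001010001101011100111 ; hops seen [H3,H1,H4] ; pick H4
  + 74.192.0.0/13 (H0) depth=13
  - 74.192.158.239/32 clear@32
  Q 182.197.26.231: descend 10110110110001010001101011100111 ; hops seen [H3,H1,H4] ; pick H4
  Q 133.64.60.170: descend 10 ; hops seen [H3] ; pick H3
  + 74.192.158.238/31 (H3) depth=31
  Q 182.192.0.19: descend 1011011011000 ; hops seen [H3,H1] ; pick H1
  + 74.192.158.224/28 (H3) depth=28
  Q 74.192.0.7: descend 0100101011000000 ; hops seen [H3,H1,H4,H0] ; pick H0
  Q 74.192.144.123: descend 01001010110000001001 ; hops seen [H3,H1,H4,H0,H0] ; pick H0
  Q 74.192.158.239: descend 01001010110000001001111011101111 ; hops seen [H3,H1,H4,H0,H0,H3,H3] ; pick H3
  + 182.197.26.224/28 (H3) depth=28
  Q 72.0.0.1: descend 010010 ; hops seen [H3,H1] ; pick H1
  - 74.192.158.224/28 clear@28

== LOOKUPS ==
["no-route","H1","H3","H1","H4","H1","H1","H1","H4","H4","H3","H1","H0","H0","H3","H1"]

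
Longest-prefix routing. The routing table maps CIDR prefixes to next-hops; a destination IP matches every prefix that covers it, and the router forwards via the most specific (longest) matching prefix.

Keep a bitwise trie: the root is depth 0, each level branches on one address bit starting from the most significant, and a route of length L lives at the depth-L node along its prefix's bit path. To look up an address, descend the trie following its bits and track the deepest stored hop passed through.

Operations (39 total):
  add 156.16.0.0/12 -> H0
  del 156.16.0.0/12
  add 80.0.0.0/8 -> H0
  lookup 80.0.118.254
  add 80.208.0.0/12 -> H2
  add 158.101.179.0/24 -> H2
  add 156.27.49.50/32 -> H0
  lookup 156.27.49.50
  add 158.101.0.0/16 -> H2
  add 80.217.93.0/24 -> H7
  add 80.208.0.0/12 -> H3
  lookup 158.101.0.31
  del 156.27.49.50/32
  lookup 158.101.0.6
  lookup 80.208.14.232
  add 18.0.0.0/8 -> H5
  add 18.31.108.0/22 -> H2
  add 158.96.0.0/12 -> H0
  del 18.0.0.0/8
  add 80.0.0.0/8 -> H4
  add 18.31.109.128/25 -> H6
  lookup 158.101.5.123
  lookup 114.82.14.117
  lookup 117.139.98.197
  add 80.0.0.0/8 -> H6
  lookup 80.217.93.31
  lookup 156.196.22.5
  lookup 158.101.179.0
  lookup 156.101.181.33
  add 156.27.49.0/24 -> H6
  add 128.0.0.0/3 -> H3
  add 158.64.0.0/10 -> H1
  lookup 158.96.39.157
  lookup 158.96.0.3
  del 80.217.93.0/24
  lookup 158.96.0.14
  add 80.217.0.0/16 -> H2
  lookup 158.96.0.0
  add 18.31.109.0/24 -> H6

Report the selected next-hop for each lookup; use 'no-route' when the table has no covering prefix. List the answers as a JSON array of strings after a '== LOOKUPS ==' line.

Trace:
  add 156.16.0.0/12 -> H0 at depth 12
  del 156.16.0.0/12 (clear depth 12)
  add 80.0.0.0/8 -> H0 at depth 8
  Q 80.0.118.254: descend 01010000 ; hops seen [H0] ; pick H0
  add 80.208.0.0/12 -> H2 at depth 12
  add 158.101.179.0/24 -> H2 at depth 24
  add 156.27.49.50/32 -> H0 at depth 32
  Q 156.27.49.50: descend 10011100000110110011000100110010 ; hops seen [H0] ; pick H0
  add 158.101.0.0/16 -> H2 at depth 16
  add 80.217.93.0/24 -> H7 at depth 24
  add 80.208.0.0/12 -> H3 at depth 12
  Q 158.101.0.31: descend 1001111001100101 ; hops seen [H2] ; pick H2
  del 156.27.49.50/32 (clear depth 32)
  Q 158.101.0.6: descend 1001111001100101 ; hops seen [H2] ; pick H2
  Q 80.208.14.232: descend 010100001101 ; hops seen [H0,H3] ; pick H3
  add 18.0.0.0/8 -> H5 at depth 8
  add 18.31.108.0/22 -> H2 at depth 22
  add 158.96.0.0/12 -> H0 at depth 12
  del 18.0.0.0/8 (clear depth 8)
  add 80.0.0.0/8 -> H4 at depth 8
  add 18.31.109.128/25 -> H6 at depth 25
  Q 158.101.5.123: descend 1001111001100101 ; hops seen [H0,H2] ; pick H2
  Q 114.82.14.117: descend 01 ; hops seen [∅] ; pick no-route
  Q 117.139.98.197: descend 01 ; hops seen [∅] ; pick no-route
  add 80.0.0.0/8 -> H6 at depth 8
  Q 80.217.93.31: descend 010100001101100101011101 ; hops seen [H6,H3,H7] ; pick H7
  Q 156.196.22.5: descend 10011100 ; hops seen [∅] ; pick no-route
  Q 158.101.179.0: descend 100111100110010110110011 ; hops seen [H0,H2,H2] ; pick H2
  Q 156.101.181.33: descend 100111000 ; hops seen [∅] ; pick no-route
  add 156.27.49.0/24 -> H6 at depth 24
  add 128.0.0.0/3 -> H3 at depth 3
  add 158.64.0.0/10 -> H1 at depth 10
  Q 158.96.39.157: descend 1001111001100 ; hops seen [H3,H1,H0] ; pick H0
  Q 158.96.0.3: descend 1001111001100 ; hops seen [H3,H1,H0] ; pick H0
  del 80.217.93.0/24 (clear depth 24)
  Q 158.96.0.14: descend 1001111001100 ; hops seen [H3,H1,H0] ; pick H0
  add 80.217.0.0/16 -> H2 at depth 16
  Q 158.96.0.0: descend 1001111001100 ; hops seen [H3,H1,H0] ; pick H0
  add 18.31.109.0/24 -> H6 at depth 24

== LOOKUPS ==
["H0","H0","H2","H2","H3","H2","no-route","no-route","H7","no-route","H2","no-route","H0","H0","H0","H0"]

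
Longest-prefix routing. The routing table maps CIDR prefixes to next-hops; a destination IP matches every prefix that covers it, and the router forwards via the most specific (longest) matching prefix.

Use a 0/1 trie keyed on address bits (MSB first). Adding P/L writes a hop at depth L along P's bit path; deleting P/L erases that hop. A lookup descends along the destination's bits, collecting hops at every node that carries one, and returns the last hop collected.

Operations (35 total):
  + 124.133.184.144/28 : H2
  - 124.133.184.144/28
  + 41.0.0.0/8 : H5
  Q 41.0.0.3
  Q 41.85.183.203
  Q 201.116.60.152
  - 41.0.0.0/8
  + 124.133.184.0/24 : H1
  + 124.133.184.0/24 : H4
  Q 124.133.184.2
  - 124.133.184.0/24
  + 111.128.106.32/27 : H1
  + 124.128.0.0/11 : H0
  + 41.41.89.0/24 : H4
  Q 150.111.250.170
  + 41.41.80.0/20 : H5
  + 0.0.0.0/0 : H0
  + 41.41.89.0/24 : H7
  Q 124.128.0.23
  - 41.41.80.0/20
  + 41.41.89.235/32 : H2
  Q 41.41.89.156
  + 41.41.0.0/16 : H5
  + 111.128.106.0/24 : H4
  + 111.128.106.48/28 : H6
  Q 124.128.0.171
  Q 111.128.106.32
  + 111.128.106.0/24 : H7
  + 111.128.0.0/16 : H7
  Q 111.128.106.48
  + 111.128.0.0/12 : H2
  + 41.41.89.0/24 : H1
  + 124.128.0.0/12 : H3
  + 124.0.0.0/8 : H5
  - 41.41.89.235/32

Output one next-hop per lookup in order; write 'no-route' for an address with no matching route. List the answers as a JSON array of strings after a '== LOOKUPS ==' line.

Apply in order:
  add 124.133.184.144/28 -> H2 at depth 28
  del 124.133.184.144/28 (clear depth 28)
  add 41.0.0.0/8 -> H5 at depth 8
  ? 41.0.0.3  path d0:-→d1:-→d2:-→d3:-→d4:-→d5:-→d6:-→d7:-→d8:H5  best=H5
  ? 41.85.183.203  path d0:-→d1:-→d2:-→d3:-→d4:-→d5:-→d6:-→d7:-→d8:H5  best=H5
  ? 201.116.60.152  path d0:-  best=no-route
  del 41.0.0.0/8 (clear depth 8)
  add 124.133.184.0/24 -> H1 at depth 24
  add 124.133.184.0/24 -> H4 at depth 24
  ? 124.133.184.2  path d0:-→d1:-→d2:-→d3:-→d4:-→d5:-→d6:-→d7:-→d8:-→d9:-→d10:-→d11:-→d12:-→d13:-→d14:-→d15:-→d16:-→d17:-→d18:-→d19:-→d20:-→d21:-→d22:-→d23:-→d24:H4  best=H4
  del 124.133.184.0/24 (clear depth 24)
  add 111.128.106.32/27 -> H1 at depth 27
  add 124.128.0.0/11 -> H0 at depth 11
  add 41.41.89.0/24 -> H4 at depth 24
  ? 150.111.250.170  path d0:-  best=no-route
  add 41.41.80.0/20 -> H5 at depth 20
  add 0.0.0.0/0 -> H0 at depth 0
  add 41.41.89.0/24 -> H7 at depth 24
  ? 124.128.0.23  path d0:H0→d1:-→d2:-→d3:-→d4:-→d5:-→d6:-→d7:-→d8:-→d9:-→d10:-→d11:H0→d12:-→d13:-  best=H0
  del 41.41.80.0/20 (clear depth 20)
  add 41.41.89.235/32 -> H2 at depth 32
  ? 41.41.89.156  path d0:H0→d1:-→d2:-→d3:-→d4:-→d5:-→d6:-→d7:-→d8:-→d9:-→d10:-→d11:-→d12:-→d13:-→d14:-→d15:-→d16:-→d17:-→d18:-→d19:-→d20:-→d21:-→d22:-→d23:-→d24:H7→d25:-  best=H7
  add 41.41.0.0/16 -> H5 at depth 16
  add 111.128.106.0/24 -> H4 at depth 24
  add 111.128.106.48/28 -> H6 at depth 28
  ? 124.128.0.171  path d0:H0→d1:-→d2:-→d3:-→d4:-→d5:-→d6:-→d7:-→d8:-→d9:-→d10:-→d11:H0→d12:-→d13:-  best=H0
  ? 111.128.106.32  path d0:H0→d1:-→d2:-→d3:-→d4:-→d5:-→d6:-→d7:-→d8:-→d9:-→d10:-→d11:-→d12:-→d13:-→d14:-→d15:-→d16:-→d17:-→d18:-→d19:-→d20:-→d21:-→d22:-→d23:-→d24:H4→d25:-→d26:-→d27:H1  best=H1
  add 111.128.106.0/24 -> H7 at depth 24
  add 111.128.0.0/16 -> H7 at depth 16
  ? 111.128.106.48  path d0:H0→d1:-→d2:-→d3:-→d4:-→d5:-→d6:-→d7:-→d8:-→d9:-→d10:-→d11:-→d12:-→d13:-→d14:-→d15:-→d16:H7→d17:-→d18:-→d19:-→d20:-→d21:-→d22:-→d23:-→d24:H7→d25:-→d26:-→d27:H1→d28:H6  best=H6
  add 111.128.0.0/12 -> H2 at depth 12
  add 41.41.89.0/24 -> H1 at depth 24
  add 124.128.0.0/12 -> H3 at depth 12
  add 124.0.0.0/8 -> H5 at depth 8
  del 41.41.89.235/32 (clear depth 32)

== LOOKUPS ==
["H5","H5","no-route","H4","no-route","H0","H7","H0","H1","H6"]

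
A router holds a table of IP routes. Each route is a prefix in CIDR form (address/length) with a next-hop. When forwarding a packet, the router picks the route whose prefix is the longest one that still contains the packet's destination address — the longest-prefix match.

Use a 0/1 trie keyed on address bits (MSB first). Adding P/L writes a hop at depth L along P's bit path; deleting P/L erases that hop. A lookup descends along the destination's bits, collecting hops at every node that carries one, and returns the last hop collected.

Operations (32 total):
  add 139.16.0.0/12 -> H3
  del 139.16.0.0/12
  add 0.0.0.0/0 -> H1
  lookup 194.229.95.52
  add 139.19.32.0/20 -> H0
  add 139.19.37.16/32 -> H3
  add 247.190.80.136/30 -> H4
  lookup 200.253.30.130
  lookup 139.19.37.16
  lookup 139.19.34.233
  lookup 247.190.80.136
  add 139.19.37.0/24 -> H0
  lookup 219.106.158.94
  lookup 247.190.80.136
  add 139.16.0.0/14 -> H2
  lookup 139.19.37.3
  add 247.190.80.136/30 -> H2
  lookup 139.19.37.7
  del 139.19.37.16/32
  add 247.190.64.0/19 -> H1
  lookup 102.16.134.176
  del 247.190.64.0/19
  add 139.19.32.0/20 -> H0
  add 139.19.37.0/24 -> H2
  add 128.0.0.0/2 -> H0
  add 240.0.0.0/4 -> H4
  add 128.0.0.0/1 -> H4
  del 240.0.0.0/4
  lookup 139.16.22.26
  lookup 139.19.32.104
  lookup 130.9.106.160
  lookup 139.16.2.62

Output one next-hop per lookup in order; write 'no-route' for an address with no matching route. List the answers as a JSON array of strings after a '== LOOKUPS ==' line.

Trace:
  add 139.16.0.0/12 -> H3 at depth 12
  - 139.16.0.0/12 clear@12
  add 0.0.0.0/0 -> H1 at depth 0
  Q 194.229.95.52: descend 1 ; hops seen [H1] ; pick H1
  add 139.19.32.0/20 -> H0 at depth 20
  add 139.19.37.16/32 -> H3 at depth 32
  add 247.190.80.136/30 -> H4 at depth 30
  Q 200.253.30.130: descend 11 ; hops seen [H1] ; pick H1
  Q 139.19.37.16: descend 10001011000100110010010100010000 ; hops seen [H1,H0,H3] ; pick H3
  Q 139.19.34.233: descend 100010110001001100100 ; hops seen [H1,H0] ; pick H0
  Q 247.190.80.136: descend 111101111011111001010000100010 ; hops seen [H1,H4] ; pick H4
  add 139.19.37.0/24 -> H0 at depth 24
  Q 219.106.158.94: descend 11 ; hops seen [H1] ; pick H1
  Q 247.190.80.136: descend 111101111011111001010000100010 ; hops seen [H1,H4] ; pick H4
  add 139.16.0.0/14 -> H2 at depth 14
  Q 139.19.37.3: descend 100010110001001100100101000 ; hops seen [H1,H2,H0,H0] ; pick H0
  add 247.190.80.136/30 -> H2 at depth 30
  Q 139.19.37.7: descend 100010110001001100100101000 ; hops seen [H1,H2,H0,H0] ; pick H0
  - 139.19.37.16/32 clear@32
  add 247.190.64.0/19 -> H1 at depth 19
  Q 102.16.134.176: descend ε ; hops seen [H1] ; pick H1
  - 247.190.64.0/19 clear@19
  add 139.19.32.0/20 -> H0 at depth 20
  add 139.19.37.0/24 -> H2 at depth 24
  add 128.0.0.0/2 -> H0 at depth 2
  add 240.0.0.0/4 -> H4 at depth 4
  add 128.0.0.0/1 -> H4 at depth 1
  - 240.0.0.0/4 clear@4
  Q 139.16.22.26: descend 10001011000100 ; hops seen [H1,H4,H0,H2] ; pick H2
  Q 139.19.32.104: descend 100010110001001100100 ; hops seen [H1,H4,H0,H2,H0] ; pick H0
  Q 130.9.106.160: descend 1000 ; hops seen [H1,H4,H0] ; pick H0
  Q 139.16.2.62: descend 10001011000100 ; hops seen [H1,H4,H0,H2] ; pick H2

== LOOKUPS ==
["H1","H1","H3","H0","H4","H1","H4","H0","H0","H1","H2","H0","H0","H2"]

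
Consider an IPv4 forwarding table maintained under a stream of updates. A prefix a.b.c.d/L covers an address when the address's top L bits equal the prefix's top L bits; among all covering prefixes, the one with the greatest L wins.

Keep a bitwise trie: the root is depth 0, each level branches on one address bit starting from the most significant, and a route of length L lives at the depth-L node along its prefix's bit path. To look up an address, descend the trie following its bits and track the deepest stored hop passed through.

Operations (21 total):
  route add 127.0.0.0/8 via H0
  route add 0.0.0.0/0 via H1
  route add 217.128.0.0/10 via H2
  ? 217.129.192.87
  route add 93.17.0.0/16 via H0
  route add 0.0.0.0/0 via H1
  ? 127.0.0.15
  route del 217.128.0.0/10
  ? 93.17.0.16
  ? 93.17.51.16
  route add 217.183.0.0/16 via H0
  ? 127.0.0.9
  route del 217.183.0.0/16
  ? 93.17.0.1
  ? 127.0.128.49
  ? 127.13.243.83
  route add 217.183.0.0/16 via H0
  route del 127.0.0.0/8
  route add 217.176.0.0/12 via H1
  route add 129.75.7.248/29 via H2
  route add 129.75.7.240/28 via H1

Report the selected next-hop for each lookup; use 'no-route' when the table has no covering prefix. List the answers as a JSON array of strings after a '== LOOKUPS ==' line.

Trace:
  + 127.0.0.0/8 (H0) depth=8
  + 0.0.0.0/0 (H1) depth=0
  + 217.128.0.0/10 (H2) depth=10
  Q 217.129.192.87: descend 1101100110 ; hops seen [H1,H2] ; pick H2
  + 93.17.0.0/16 (H0) depth=16
  + 0.0.0.0/0 (H1) depth=0
  Q 127.0.0.15: descend 01111111 ; hops seen [H1,H0] ; pick H0
  - 217.128.0.0/10 clear@10
  Q 93.17.0.16: descend 0101110100010001 ; hops seen [H1,H0] ; pick H0
  Q 93.17.51.16: descend 0101110100010001 ; hops seen [H1,H0] ; pick H0
  + 217.183.0.0/16 (H0) depth=16
  Q 127.0.0.9: descend 01111111 ; hops seen [H1,H0] ; pick H0
  - 217.183.0.0/16 clear@16
  Q 93.17.0.1: descend 0101110100010001 ; hops seen [H1,H0] ; pick H0
  Q 127.0.128.49: descend 01111111 ; hops seen [H1,H0] ; pick H0
  Q 127.13.243.83: descend 01111111 ; hops seen [H1,H0] ; pick H0
  + 217.183.0.0/16 (H0) depth=16
  - 127.0.0.0/8 clear@8
  + 217.176.0.0/12 (H1) depth=12
  + 129.75.7.248/29 (H2) depth=29
  + 129.75.7.240/28 (H1) depth=28

== LOOKUPS ==
["H2","H0","H0","H0","H0","H0","H0","H0"]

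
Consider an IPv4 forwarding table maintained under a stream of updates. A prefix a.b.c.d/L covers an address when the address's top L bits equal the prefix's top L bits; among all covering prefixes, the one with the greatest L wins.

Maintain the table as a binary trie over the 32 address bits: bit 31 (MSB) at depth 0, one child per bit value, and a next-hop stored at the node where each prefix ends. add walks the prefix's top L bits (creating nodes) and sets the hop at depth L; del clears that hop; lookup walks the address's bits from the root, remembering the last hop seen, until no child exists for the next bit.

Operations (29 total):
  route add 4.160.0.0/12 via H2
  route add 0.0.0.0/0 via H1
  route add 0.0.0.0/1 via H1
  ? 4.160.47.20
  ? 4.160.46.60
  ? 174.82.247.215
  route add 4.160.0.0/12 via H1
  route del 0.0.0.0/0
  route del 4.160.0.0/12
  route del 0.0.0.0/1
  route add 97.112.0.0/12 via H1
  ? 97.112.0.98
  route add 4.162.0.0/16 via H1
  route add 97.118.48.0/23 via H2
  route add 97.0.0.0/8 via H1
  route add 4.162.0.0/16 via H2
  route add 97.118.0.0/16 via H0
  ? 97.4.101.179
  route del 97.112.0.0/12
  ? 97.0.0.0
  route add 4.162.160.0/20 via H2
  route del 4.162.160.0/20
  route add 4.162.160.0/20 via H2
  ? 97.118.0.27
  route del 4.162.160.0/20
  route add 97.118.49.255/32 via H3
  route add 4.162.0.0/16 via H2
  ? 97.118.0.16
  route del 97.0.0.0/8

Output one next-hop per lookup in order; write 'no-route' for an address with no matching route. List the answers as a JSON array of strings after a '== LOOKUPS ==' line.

Process each operation:
  + 4.160.0.0/12 (H2) depth=12
  + 0.0.0.0/0 (H1) depth=0
  + 0.0.0.0/1 (H1) depth=1
  lookup 4.160.47.20: bits 000001001010 walk d0:H1→d1:H1→d2:-→d3:-→d4:-→d5:-→d6:-→d7:-→d8:-→d9:-→d10:-→d11:-→d12:H2 -> H2
  lookup 4.160.46.60: bits 000001001010 walk d0:H1→d1:H1→d2:-→d3:-→d4:-→d5:-→d6:-→d7:-→d8:-→d9:-→d10:-→d11:-→d12:H2 -> H2
  lookup 174.82.247.215: bits ε walk d0:H1 -> H1
  + 4.160.0.0/12 (H1) depth=12
  del 0.0.0.0/0 (clear depth 0)
  del 4.160.0.0/12 (clear depth 12)
  del 0.0.0.0/1 (clear depth 1)
  + 97.112.0.0/12 (H1) depth=12
  lookup 97.112.0.98: bits 011000010111 walk d0:-→d1:-→d2:-→d3:-→d4:-→d5:-→d6:-→d7:-→d8:-→d9:-→d10:-→d11:-→d12:H1 -> H1
  + 4.162.0.0/16 (H1) depth=16
  + 97.118.48.0/23 (H2) depth=23
  + 97.0.0.0/8 (H1) depth=8
  + 4.162.0.0/16 (H2) depth=16
  + 97.118.0.0/16 (H0) depth=16
  lookup 97.4.101.179: bits 011000010 walk d0:-→d1:-→d2:-→d3:-→d4:-→d5:-→d6:-→d7:-→d8:H1→d9:- -> H1
  del 97.112.0.0/12 (clear depth 12)
  lookup 97.0.0.0: bits 011000010 walk d0:-→d1:-→d2:-→d3:-→d4:-→d5:-→d6:-→d7:-→d8:H1→d9:- -> H1
  + 4.162.160.0/20 (H2) depth=20
  del 4.162.160.0/20 (clear depth 20)
  + 4.162.160.0/20 (H2) depth=20
  lookup 97.118.0.27: bits 011000010111011000 walk d0:-→d1:-→d2:-→d3:-→d4:-→d5:-→d6:-→d7:-→d8:H1→d9:-→d10:-→d11:-→d12:-→d13:-→d14:-→d15:-→d16:H0→d17:-→d18:- -> H0
  del 4.162.160.0/20 (clear depth 20)
  + 97.118.49.255/32 (H3) depth=32
  + 4.162.0.0/16 (H2) depth=16
  lookup 97.118.0.16: bits 011000010111011000 walk d0:-→d1:-→d2:-→d3:-→d4:-→d5:-→d6:-→d7:-→d8:H1→d9:-→d10:-→d11:-→d12:-→d13:-→d14:-→d15:-→d16:H0→d17:-→d18:- -> H0
  del 97.0.0.0/8 (clear depth 8)

== LOOKUPS ==
["H2","H2","H1","H1","H1","H1","H0","H0"]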